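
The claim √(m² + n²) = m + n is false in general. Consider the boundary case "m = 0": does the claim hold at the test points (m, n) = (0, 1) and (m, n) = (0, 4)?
Yes, holds at both test points

At (0, 1): LHS = 1, RHS = 1 → equal
At (0, 4): LHS = 4, RHS = 4 → equal

So the claim does hold at both of these boundary points, even though it is not an identity.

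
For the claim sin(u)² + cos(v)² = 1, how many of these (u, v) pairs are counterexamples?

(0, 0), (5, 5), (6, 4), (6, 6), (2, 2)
1

Testing each pair:
(0, 0): LHS = 1, RHS = 1 → satisfies claim
(5, 5): LHS = cos(5)² + sin(5)² = 1, RHS = 1 → satisfies claim
(6, 4): LHS = sin(6)² + cos(4)² ≈ 0.5053, RHS = 1 → counterexample
(6, 6): LHS = sin(6)² + cos(6)² = 1, RHS = 1 → satisfies claim
(2, 2): LHS = cos(2)² + sin(2)² = 1, RHS = 1 → satisfies claim

That makes 1 counterexample.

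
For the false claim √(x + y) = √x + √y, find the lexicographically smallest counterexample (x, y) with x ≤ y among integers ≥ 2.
(x, y) = (2, 2)

Substituting (2, 2) into the claim:
LHS = √(2 + 2) = 2
RHS = √2 + √2 = 2·√(2) ≈ 2.828

Since LHS ≠ RHS, this pair disproves the claim, and no lexicographically smaller pair (x ≤ y, integers ≥ 2) does.

For instance (2, 9) is also a counterexample (LHS = √(11) ≈ 3.317, RHS = √(2) + 3 ≈ 4.414), but it's lexicographically larger.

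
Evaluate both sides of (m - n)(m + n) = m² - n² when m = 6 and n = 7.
LHS = (6 - 7)(6 + 7) = -13
RHS = 6² - 7² = -13

LHS = RHS: the two sides agree.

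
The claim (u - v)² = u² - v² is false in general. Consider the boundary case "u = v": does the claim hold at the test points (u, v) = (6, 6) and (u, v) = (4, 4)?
At (6, 6): LHS = 0, RHS = 0 → equal
At (4, 4): LHS = 0, RHS = 0 → equal

So the claim does hold at both of these boundary points, even though it is not an identity.

Answer: Yes, holds at both test points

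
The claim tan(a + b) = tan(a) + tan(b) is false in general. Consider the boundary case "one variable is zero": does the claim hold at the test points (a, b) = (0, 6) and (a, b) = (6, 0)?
Yes, holds at both test points

At (0, 6): LHS = tan(6) ≈ -0.291, RHS = tan(6) ≈ -0.291 → equal
At (6, 0): LHS = tan(6) ≈ -0.291, RHS = tan(6) ≈ -0.291 → equal

So the claim does hold at both of these boundary points, even though it is not an identity.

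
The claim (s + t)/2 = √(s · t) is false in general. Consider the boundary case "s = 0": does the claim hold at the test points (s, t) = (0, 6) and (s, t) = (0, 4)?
At (0, 6): LHS = 3 ≠ RHS = 0
At (0, 4): LHS = 2 ≠ RHS = 0

Answer: No, fails at both test points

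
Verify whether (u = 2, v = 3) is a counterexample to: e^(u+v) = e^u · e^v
Substituting u = 2, v = 3:
LHS = e^(2+3) = e^5 ≈ 148.4
RHS = e^2 · e^3 = e^5 ≈ 148.4

The sides agree, so this pair does not disprove the claim.

Answer: No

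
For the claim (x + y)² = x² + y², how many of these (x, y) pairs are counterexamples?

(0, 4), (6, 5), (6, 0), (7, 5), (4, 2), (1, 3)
Testing each pair:
(0, 4): LHS = 16, RHS = 16 → satisfies claim
(6, 5): LHS = 121, RHS = 61 → counterexample
(6, 0): LHS = 36, RHS = 36 → satisfies claim
(7, 5): LHS = 144, RHS = 74 → counterexample
(4, 2): LHS = 36, RHS = 20 → counterexample
(1, 3): LHS = 16, RHS = 10 → counterexample

That makes 4 counterexamples.

Answer: 4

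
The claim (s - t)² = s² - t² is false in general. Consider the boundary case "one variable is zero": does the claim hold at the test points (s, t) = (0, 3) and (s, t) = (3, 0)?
At (0, 3): LHS = 9 ≠ RHS = -9
At (3, 0): LHS = 9, RHS = 9 → equal

Answer: Only at (3, 0)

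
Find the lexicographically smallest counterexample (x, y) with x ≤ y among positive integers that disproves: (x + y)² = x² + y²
(x, y) = (1, 1)

Substituting (1, 1) into the claim:
LHS = (1 + 1)² = 4
RHS = 1² + 1² = 2

Since LHS ≠ RHS, this pair disproves the claim, and no lexicographically smaller pair (x ≤ y, positive integers) does.

For instance (1, 3) is also a counterexample (LHS = 16, RHS = 10), but it's lexicographically larger.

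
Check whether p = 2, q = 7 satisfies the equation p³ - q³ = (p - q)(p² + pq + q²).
Substituting p = 2, q = 7:

LHS = 2³ - 7³ = -335
RHS = (2 - 7)(2² + 2·7 + 7²) = -335

LHS = RHS, so the equation holds at this point.

Answer: Holds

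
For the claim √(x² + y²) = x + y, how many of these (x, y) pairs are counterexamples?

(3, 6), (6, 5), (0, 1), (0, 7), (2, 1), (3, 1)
4

Testing each pair:
(3, 6): LHS = 3·√(5) ≈ 6.708, RHS = 9 → counterexample
(6, 5): LHS = √(61) ≈ 7.81, RHS = 11 → counterexample
(0, 1): LHS = 1, RHS = 1 → satisfies claim
(0, 7): LHS = 7, RHS = 7 → satisfies claim
(2, 1): LHS = √(5) ≈ 2.236, RHS = 3 → counterexample
(3, 1): LHS = √(10) ≈ 3.162, RHS = 4 → counterexample

That makes 4 counterexamples.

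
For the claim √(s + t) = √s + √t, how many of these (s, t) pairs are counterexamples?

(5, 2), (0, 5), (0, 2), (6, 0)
Testing each pair:
(5, 2): LHS = √(7) ≈ 2.646, RHS = √(2) + √(5) ≈ 3.65 → counterexample
(0, 5): LHS = √(5) ≈ 2.236, RHS = √(5) ≈ 2.236 → satisfies claim
(0, 2): LHS = √(2) ≈ 1.414, RHS = √(2) ≈ 1.414 → satisfies claim
(6, 0): LHS = √(6) ≈ 2.449, RHS = √(6) ≈ 2.449 → satisfies claim

That makes 1 counterexample.

Answer: 1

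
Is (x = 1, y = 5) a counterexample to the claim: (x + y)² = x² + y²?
Yes

Substituting x = 1, y = 5:
LHS = (1 + 5)² = 36
RHS = 1² + 5² = 26

Since LHS ≠ RHS, this pair disproves the claim.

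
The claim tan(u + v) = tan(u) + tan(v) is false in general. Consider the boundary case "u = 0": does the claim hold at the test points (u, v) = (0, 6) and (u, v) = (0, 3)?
At (0, 6): LHS = tan(6) ≈ -0.291, RHS = tan(6) ≈ -0.291 → equal
At (0, 3): LHS = tan(3) ≈ -0.1425, RHS = tan(3) ≈ -0.1425 → equal

So the claim does hold at both of these boundary points, even though it is not an identity.

Answer: Yes, holds at both test points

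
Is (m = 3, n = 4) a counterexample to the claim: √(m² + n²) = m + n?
Yes

Substituting m = 3, n = 4:
LHS = √(3² + 4²) = 5
RHS = 3 + 4 = 7

Since LHS ≠ RHS, this pair disproves the claim.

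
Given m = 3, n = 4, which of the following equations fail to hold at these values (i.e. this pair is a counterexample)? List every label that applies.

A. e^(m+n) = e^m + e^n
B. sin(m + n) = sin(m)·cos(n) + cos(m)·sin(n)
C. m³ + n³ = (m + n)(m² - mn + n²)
Evaluating each claim at the given values:
A. LHS = e^7 ≈ 1097, RHS = e^3 + e^4 ≈ 74.68 → fails here (LHS ≠ RHS)
B. LHS = sin(7) ≈ 0.657, RHS = sin(3)·cos(4) + sin(4)·cos(3) ≈ 0.657 → holds here (LHS = RHS)
C. LHS = 91, RHS = 91 → holds here (LHS = RHS)

Answer: A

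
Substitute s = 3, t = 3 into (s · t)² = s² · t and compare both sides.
LHS = (3 · 3)² = 81
RHS = 3² · 3 = 27

LHS ≠ RHS, so the equation does not hold here.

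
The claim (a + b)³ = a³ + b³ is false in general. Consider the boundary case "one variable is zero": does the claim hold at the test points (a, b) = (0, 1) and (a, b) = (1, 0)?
At (0, 1): LHS = 1, RHS = 1 → equal
At (1, 0): LHS = 1, RHS = 1 → equal

So the claim does hold at both of these boundary points, even though it is not an identity.

Answer: Yes, holds at both test points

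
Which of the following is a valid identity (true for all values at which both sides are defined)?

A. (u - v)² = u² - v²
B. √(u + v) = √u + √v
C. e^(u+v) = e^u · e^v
A: fails at (4, 6) — LHS = 4, RHS = -20.
B: fails at (2, 5) — LHS = √(7) ≈ 2.646, RHS = √(2) + √(5) ≈ 3.65.
C: holds — e.g. at (6, 7), both sides equal e^13 ≈ 442413.4.

Answer: C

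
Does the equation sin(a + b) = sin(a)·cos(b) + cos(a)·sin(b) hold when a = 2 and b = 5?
Substituting a = 2, b = 5:

LHS = sin(2 + 5) = sin(7) ≈ 0.657
RHS = sin(2)·cos(5) + cos(2)·sin(5) = sin(2)·cos(5) + sin(5)·cos(2) ≈ 0.657

LHS = RHS, so the equation holds at this point.

Answer: Holds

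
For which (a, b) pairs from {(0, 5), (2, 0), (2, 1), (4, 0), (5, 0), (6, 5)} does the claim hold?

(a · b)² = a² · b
Testing each pair:
(0, 5): LHS = 0, RHS = 0 → holds
(2, 0): LHS = 0, RHS = 0 → holds
(2, 1): LHS = 4, RHS = 4 → holds
(4, 0): LHS = 0, RHS = 0 → holds
(5, 0): LHS = 0, RHS = 0 → holds
(6, 5): LHS = 900, RHS = 180 → fails

5 of 6 pairs satisfy the claim.

Answer: (0, 5), (2, 0), (2, 1), (4, 0), (5, 0)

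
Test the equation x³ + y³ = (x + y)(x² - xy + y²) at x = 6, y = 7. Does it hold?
Substituting x = 6, y = 7:

LHS = 6³ + 7³ = 559
RHS = (6 + 7)(6² - 6·7 + 7²) = 559

LHS = RHS, so the equation holds at this point.

Answer: Holds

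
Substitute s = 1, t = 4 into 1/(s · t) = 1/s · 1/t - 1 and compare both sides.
LHS = 1/(1 · 4) = 1/4
RHS = 1/1 · 1/4 - 1 = -3/4

LHS ≠ RHS, so the equation does not hold here.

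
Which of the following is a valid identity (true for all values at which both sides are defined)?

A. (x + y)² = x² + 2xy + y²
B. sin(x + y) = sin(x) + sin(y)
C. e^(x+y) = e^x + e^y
A: holds — e.g. at (2, 5), both sides equal 49.
B: fails at (6, 7) — LHS = sin(13) ≈ 0.4202, RHS = sin(6) + sin(7) ≈ 0.3776.
C: fails at (3, 4) — LHS = e^7 ≈ 1097, RHS = e^3 + e^4 ≈ 74.68.

Answer: A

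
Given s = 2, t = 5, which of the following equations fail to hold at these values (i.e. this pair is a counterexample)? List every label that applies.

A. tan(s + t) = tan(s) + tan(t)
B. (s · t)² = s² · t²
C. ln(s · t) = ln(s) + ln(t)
A

Evaluating each claim at the given values:
A. LHS = tan(7) ≈ 0.8714, RHS = tan(5) + tan(2) ≈ -5.566 → fails here (LHS ≠ RHS)
B. LHS = 100, RHS = 100 → holds here (LHS = RHS)
C. LHS = ln(10) ≈ 2.303, RHS = ln(2) + ln(5) ≈ 2.303 → holds here (LHS = RHS)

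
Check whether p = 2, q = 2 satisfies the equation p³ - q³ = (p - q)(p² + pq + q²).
Substituting p = 2, q = 2:

LHS = 2³ - 2³ = 0
RHS = (2 - 2)(2² + 2·2 + 2²) = 0

LHS = RHS, so the equation holds at this point.

Answer: Holds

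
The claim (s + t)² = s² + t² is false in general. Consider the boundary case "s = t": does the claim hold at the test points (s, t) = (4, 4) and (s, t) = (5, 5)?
At (4, 4): LHS = 64 ≠ RHS = 32
At (5, 5): LHS = 100 ≠ RHS = 50

Answer: No, fails at both test points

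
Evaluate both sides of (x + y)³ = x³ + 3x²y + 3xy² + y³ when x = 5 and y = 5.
LHS = (5 + 5)³ = 1000
RHS = 5³ + 3·5²·5 + 3·5·5² + 5³ = 1000

LHS = RHS: the two sides agree.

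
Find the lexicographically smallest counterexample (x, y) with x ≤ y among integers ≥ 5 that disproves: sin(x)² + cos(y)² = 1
(x, y) = (5, 6)

Substituting (5, 6) into the claim:
LHS = sin(5)² + cos(6)² ≈ 1.841
RHS = 1

Since LHS ≠ RHS, this pair disproves the claim, and no lexicographically smaller pair (x ≤ y, integers ≥ 5) does.

For instance (7, 12) is also a counterexample (LHS = sin(7)² + cos(12)² ≈ 1.144, RHS = 1), but it's lexicographically larger.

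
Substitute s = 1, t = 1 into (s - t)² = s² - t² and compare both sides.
LHS = (1 - 1)² = 0
RHS = 1² - 1² = 0

LHS = RHS: the two sides agree.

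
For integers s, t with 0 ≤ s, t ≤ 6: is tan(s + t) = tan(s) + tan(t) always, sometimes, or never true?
Sometimes true

It holds at (s, t) = (4, 0) (both sides equal tan(4) ≈ 1.158), but fails at (s, t) = (6, 1) (LHS = tan(7) ≈ 0.8714, RHS = tan(6) + tan(1) ≈ 1.266).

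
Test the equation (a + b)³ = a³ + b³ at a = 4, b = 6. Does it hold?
Fails

Substituting a = 4, b = 6:

LHS = (4 + 6)³ = 1000
RHS = 4³ + 6³ = 280

LHS ≠ RHS, so the equation does not hold at this point.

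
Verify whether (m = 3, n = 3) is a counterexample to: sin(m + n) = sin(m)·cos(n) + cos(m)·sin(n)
No

Substituting m = 3, n = 3:
LHS = sin(3 + 3) = sin(6) ≈ -0.2794
RHS = sin(3)·cos(3) + cos(3)·sin(3) = 2·sin(3)·cos(3) ≈ -0.2794

The sides agree, so this pair does not disprove the claim.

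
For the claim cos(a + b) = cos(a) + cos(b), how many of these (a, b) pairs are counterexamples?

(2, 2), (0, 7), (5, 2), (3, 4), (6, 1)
Testing each pair:
(2, 2): LHS = cos(4) ≈ -0.6536, RHS = 2·cos(2) ≈ -0.8323 → counterexample
(0, 7): LHS = cos(7) ≈ 0.7539, RHS = cos(7) + 1 ≈ 1.754 → counterexample
(5, 2): LHS = cos(7) ≈ 0.7539, RHS = cos(2) + cos(5) ≈ -0.1325 → counterexample
(3, 4): LHS = cos(7) ≈ 0.7539, RHS = cos(3) + cos(4) ≈ -1.644 → counterexample
(6, 1): LHS = cos(7) ≈ 0.7539, RHS = cos(1) + cos(6) ≈ 1.5 → counterexample

That makes 5 counterexamples.

Answer: 5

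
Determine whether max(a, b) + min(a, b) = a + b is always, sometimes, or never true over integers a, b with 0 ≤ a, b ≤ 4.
The identity holds for every pair in the range. For instance at (a, b) = (4, 0): both sides equal 4.

Answer: Always true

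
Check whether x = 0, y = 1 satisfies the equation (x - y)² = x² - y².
Substituting x = 0, y = 1:

LHS = (0 - 1)² = 1
RHS = 0² - 1² = -1

LHS ≠ RHS, so the equation does not hold at this point.

Answer: Fails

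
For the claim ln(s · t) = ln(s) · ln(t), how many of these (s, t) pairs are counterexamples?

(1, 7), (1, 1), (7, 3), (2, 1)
Testing each pair:
(1, 7): LHS = ln(7) ≈ 1.946, RHS = 0 → counterexample
(1, 1): LHS = 0, RHS = 0 → satisfies claim
(7, 3): LHS = ln(21) ≈ 3.045, RHS = ln(3)·ln(7) ≈ 2.138 → counterexample
(2, 1): LHS = ln(2) ≈ 0.6931, RHS = 0 → counterexample

That makes 3 counterexamples.

Answer: 3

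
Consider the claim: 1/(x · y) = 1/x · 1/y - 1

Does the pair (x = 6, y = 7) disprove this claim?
Yes

Substituting x = 6, y = 7:
LHS = 1/(6 · 7) = 1/42
RHS = 1/6 · 1/7 - 1 = -41/42

Since LHS ≠ RHS, this pair disproves the claim.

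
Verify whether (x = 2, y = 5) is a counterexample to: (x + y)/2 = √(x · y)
Yes

Substituting x = 2, y = 5:
LHS = (2 + 5)/2 = 7/2
RHS = √(2 · 5) = √(10) ≈ 3.162

Since LHS ≠ RHS, this pair disproves the claim.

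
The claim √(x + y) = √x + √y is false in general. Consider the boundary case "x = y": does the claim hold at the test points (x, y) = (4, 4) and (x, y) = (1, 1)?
No, fails at both test points

At (4, 4): LHS = 2·√(2) ≈ 2.828 ≠ RHS = 4
At (1, 1): LHS = √(2) ≈ 1.414 ≠ RHS = 2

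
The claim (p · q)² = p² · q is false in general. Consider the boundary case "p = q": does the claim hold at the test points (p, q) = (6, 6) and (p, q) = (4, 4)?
At (6, 6): LHS = 1296 ≠ RHS = 216
At (4, 4): LHS = 256 ≠ RHS = 64

Answer: No, fails at both test points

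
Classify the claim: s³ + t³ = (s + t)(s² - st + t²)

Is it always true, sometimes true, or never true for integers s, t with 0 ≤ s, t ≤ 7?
The identity holds for every pair in the range. For instance at (s, t) = (6, 2): both sides equal 224.

Answer: Always true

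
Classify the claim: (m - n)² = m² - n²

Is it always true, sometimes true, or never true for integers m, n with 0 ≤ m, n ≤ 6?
It holds at (m, n) = (5, 0) (both sides equal 25), but fails at (m, n) = (5, 1) (LHS = 16, RHS = 24).

Answer: Sometimes true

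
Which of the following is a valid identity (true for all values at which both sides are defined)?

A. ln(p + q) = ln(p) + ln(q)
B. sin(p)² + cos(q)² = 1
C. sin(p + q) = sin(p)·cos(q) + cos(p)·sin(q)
C

A: fails at (5, 8) — LHS = ln(13) ≈ 2.565, RHS = ln(5) + ln(8) ≈ 3.689.
B: fails at (1, 3) — LHS = sin(1)² + cos(3)² ≈ 1.688, RHS = 1.
C: holds — e.g. at (2, 5), both sides equal sin(7) ≈ 0.657.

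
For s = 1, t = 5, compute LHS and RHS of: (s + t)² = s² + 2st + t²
LHS = (1 + 5)² = 36
RHS = 1² + 2·1·5 + 5² = 36

LHS = RHS: the two sides agree.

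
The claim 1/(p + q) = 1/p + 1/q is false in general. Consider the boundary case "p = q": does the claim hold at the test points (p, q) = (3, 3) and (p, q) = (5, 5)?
No, fails at both test points

At (3, 3): LHS = 1/6 ≠ RHS = 2/3
At (5, 5): LHS = 1/10 ≠ RHS = 2/5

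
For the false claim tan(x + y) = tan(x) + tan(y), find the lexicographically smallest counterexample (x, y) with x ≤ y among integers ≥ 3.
Substituting (3, 3) into the claim:
LHS = tan(3 + 3) = tan(6) ≈ -0.291
RHS = tan(3) + tan(3) = 2·tan(3) ≈ -0.2851

Since LHS ≠ RHS, this pair disproves the claim, and no lexicographically smaller pair (x ≤ y, integers ≥ 3) does.

For instance (6, 8) is also a counterexample (LHS = tan(14) ≈ 7.245, RHS = tan(8) + tan(6) ≈ -7.091), but it's lexicographically larger.

Answer: (x, y) = (3, 3)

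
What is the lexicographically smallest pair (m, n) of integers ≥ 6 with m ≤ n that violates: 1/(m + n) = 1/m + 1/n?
Substituting (6, 6) into the claim:
LHS = 1/(6 + 6) = 1/12
RHS = 1/6 + 1/6 = 1/3

Since LHS ≠ RHS, this pair disproves the claim, and no lexicographically smaller pair (m ≤ n, integers ≥ 6) does.

For instance (7, 12) is also a counterexample (LHS = 1/19, RHS = 19/84), but it's lexicographically larger.

Answer: (m, n) = (6, 6)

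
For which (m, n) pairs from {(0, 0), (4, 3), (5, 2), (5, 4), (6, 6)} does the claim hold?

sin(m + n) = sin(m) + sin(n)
(0, 0)

Testing each pair:
(0, 0): LHS = 0, RHS = 0 → holds
(4, 3): LHS = sin(7) ≈ 0.657, RHS = sin(4) + sin(3) ≈ -0.6157 → fails
(5, 2): LHS = sin(7) ≈ 0.657, RHS = sin(5) + sin(2) ≈ -0.04963 → fails
(5, 4): LHS = sin(9) ≈ 0.4121, RHS = sin(5) + sin(4) ≈ -1.716 → fails
(6, 6): LHS = sin(12) ≈ -0.5366, RHS = 2·sin(6) ≈ -0.5588 → fails

1 of 5 pairs satisfies the claim.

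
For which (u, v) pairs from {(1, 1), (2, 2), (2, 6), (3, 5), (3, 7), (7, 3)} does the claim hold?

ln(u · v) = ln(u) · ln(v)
Testing each pair:
(1, 1): LHS = 0, RHS = 0 → holds
(2, 2): LHS = ln(4) ≈ 1.386, RHS = ln(2)² ≈ 0.4805 → fails
(2, 6): LHS = ln(12) ≈ 2.485, RHS = ln(2)·ln(6) ≈ 1.242 → fails
(3, 5): LHS = ln(15) ≈ 2.708, RHS = ln(3)·ln(5) ≈ 1.768 → fails
(3, 7): LHS = ln(21) ≈ 3.045, RHS = ln(3)·ln(7) ≈ 2.138 → fails
(7, 3): LHS = ln(21) ≈ 3.045, RHS = ln(3)·ln(7) ≈ 2.138 → fails

1 of 6 pairs satisfies the claim.

Answer: (1, 1)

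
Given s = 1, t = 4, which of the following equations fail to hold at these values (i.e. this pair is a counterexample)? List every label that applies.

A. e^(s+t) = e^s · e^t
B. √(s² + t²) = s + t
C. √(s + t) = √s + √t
Evaluating each claim at the given values:
A. LHS = e^5 ≈ 148.4, RHS = e^5 ≈ 148.4 → holds here (LHS = RHS)
B. LHS = √(17) ≈ 4.123, RHS = 5 → fails here (LHS ≠ RHS)
C. LHS = √(5) ≈ 2.236, RHS = 3 → fails here (LHS ≠ RHS)

Answer: B, C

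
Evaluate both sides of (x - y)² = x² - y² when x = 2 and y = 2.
LHS = (2 - 2)² = 0
RHS = 2² - 2² = 0

LHS = RHS: the two sides agree.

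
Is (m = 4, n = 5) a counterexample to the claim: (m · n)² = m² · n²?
Substituting m = 4, n = 5:
LHS = (4 · 5)² = 400
RHS = 4² · 5² = 400

The sides agree, so this pair does not disprove the claim.

Answer: No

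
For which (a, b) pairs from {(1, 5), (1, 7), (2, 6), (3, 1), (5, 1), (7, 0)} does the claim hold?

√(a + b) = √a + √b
Testing each pair:
(1, 5): LHS = √(6) ≈ 2.449, RHS = 1 + √(5) ≈ 3.236 → fails
(1, 7): LHS = 2·√(2) ≈ 2.828, RHS = 1 + √(7) ≈ 3.646 → fails
(2, 6): LHS = 2·√(2) ≈ 2.828, RHS = √(2) + √(6) ≈ 3.864 → fails
(3, 1): LHS = 2, RHS = 1 + √(3) ≈ 2.732 → fails
(5, 1): LHS = √(6) ≈ 2.449, RHS = 1 + √(5) ≈ 3.236 → fails
(7, 0): LHS = √(7) ≈ 2.646, RHS = √(7) ≈ 2.646 → holds

1 of 6 pairs satisfies the claim.

Answer: (7, 0)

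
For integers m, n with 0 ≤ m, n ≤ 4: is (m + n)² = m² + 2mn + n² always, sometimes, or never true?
The identity holds for every pair in the range. For instance at (m, n) = (3, 2): both sides equal 25.

Answer: Always true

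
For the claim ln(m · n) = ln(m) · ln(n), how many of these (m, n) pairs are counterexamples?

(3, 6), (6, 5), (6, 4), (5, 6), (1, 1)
4

Testing each pair:
(3, 6): LHS = ln(18) ≈ 2.89, RHS = ln(3)·ln(6) ≈ 1.968 → counterexample
(6, 5): LHS = ln(30) ≈ 3.401, RHS = ln(5)·ln(6) ≈ 2.884 → counterexample
(6, 4): LHS = ln(24) ≈ 3.178, RHS = ln(4)·ln(6) ≈ 2.484 → counterexample
(5, 6): LHS = ln(30) ≈ 3.401, RHS = ln(5)·ln(6) ≈ 2.884 → counterexample
(1, 1): LHS = 0, RHS = 0 → satisfies claim

That makes 4 counterexamples.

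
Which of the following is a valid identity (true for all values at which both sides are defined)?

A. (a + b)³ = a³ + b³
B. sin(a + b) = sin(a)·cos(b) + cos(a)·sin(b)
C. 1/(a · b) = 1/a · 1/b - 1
B

A: fails at (2, 5) — LHS = 343, RHS = 133.
B: holds — e.g. at (1, 2), both sides equal sin(3) ≈ 0.1411.
C: fails at (2, 5) — LHS = 1/10, RHS = -9/10.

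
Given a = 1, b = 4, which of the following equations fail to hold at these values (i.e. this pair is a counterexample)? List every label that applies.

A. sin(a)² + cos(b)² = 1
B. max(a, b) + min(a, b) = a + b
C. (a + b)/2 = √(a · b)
Evaluating each claim at the given values:
A. LHS = cos(4)² + sin(1)² ≈ 1.135, RHS = 1 → fails here (LHS ≠ RHS)
B. LHS = 5, RHS = 5 → holds here (LHS = RHS)
C. LHS = 5/2, RHS = 2 → fails here (LHS ≠ RHS)

Answer: A, C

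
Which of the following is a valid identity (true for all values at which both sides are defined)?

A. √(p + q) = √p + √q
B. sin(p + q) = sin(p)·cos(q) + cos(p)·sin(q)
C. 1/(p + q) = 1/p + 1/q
B

A: fails at (3, 4) — LHS = √(7) ≈ 2.646, RHS = √(3) + 2 ≈ 3.732.
B: holds — e.g. at (2, 5), both sides equal sin(7) ≈ 0.657.
C: fails at (1, 5) — LHS = 1/6, RHS = 6/5.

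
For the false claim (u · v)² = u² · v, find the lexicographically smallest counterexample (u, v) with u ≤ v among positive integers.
At (1, 1): both sides equal 1, so it holds there.

Substituting (1, 2) into the claim:
LHS = (1 · 2)² = 4
RHS = 1² · 2 = 2

Since LHS ≠ RHS, this pair disproves the claim, and no lexicographically smaller pair (u ≤ v, positive integers) does.

For instance (6, 6) is also a counterexample (LHS = 1296, RHS = 216), but it's lexicographically larger.

Answer: (u, v) = (1, 2)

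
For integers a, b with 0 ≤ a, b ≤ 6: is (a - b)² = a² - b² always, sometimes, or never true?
Sometimes true

It holds at (a, b) = (6, 6) (both sides equal 0), but fails at (a, b) = (6, 3) (LHS = 9, RHS = 27).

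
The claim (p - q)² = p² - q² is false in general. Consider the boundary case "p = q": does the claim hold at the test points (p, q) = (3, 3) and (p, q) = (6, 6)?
At (3, 3): LHS = 0, RHS = 0 → equal
At (6, 6): LHS = 0, RHS = 0 → equal

So the claim does hold at both of these boundary points, even though it is not an identity.

Answer: Yes, holds at both test points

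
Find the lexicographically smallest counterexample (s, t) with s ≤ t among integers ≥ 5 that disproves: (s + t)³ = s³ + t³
Substituting (5, 5) into the claim:
LHS = (5 + 5)³ = 1000
RHS = 5³ + 5³ = 250

Since LHS ≠ RHS, this pair disproves the claim, and no lexicographically smaller pair (s ≤ t, integers ≥ 5) does.

For instance (5, 10) is also a counterexample (LHS = 3375, RHS = 1125), but it's lexicographically larger.

Answer: (s, t) = (5, 5)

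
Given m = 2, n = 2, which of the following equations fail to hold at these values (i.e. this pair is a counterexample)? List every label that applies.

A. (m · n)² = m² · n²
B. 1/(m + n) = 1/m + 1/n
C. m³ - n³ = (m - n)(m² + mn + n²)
B

Evaluating each claim at the given values:
A. LHS = 16, RHS = 16 → holds here (LHS = RHS)
B. LHS = 1/4, RHS = 1 → fails here (LHS ≠ RHS)
C. LHS = 0, RHS = 0 → holds here (LHS = RHS)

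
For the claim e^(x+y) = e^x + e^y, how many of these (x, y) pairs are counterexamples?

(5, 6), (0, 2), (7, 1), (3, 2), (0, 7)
5

Testing each pair:
(5, 6): LHS = e^11 ≈ 59874.1, RHS = e^5 + e^6 ≈ 551.8 → counterexample
(0, 2): LHS = e^2 ≈ 7.389, RHS = 1 + e^2 ≈ 8.389 → counterexample
(7, 1): LHS = e^8 ≈ 2981, RHS = e + e^7 ≈ 1099 → counterexample
(3, 2): LHS = e^5 ≈ 148.4, RHS = e^2 + e^3 ≈ 27.47 → counterexample
(0, 7): LHS = e^7 ≈ 1097, RHS = 1 + e^7 ≈ 1098 → counterexample

That makes 5 counterexamples.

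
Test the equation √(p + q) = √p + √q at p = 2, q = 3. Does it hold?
Substituting p = 2, q = 3:

LHS = √(2 + 3) = √(5) ≈ 2.236
RHS = √2 + √3 = √(2) + √(3) ≈ 3.146

LHS ≠ RHS, so the equation does not hold at this point.

Answer: Fails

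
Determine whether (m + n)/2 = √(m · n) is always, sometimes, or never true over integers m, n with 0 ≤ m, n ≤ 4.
It holds at (m, n) = (4, 4) (both sides equal 4), but fails at (m, n) = (0, 3) (LHS = 3/2, RHS = 0).

Answer: Sometimes true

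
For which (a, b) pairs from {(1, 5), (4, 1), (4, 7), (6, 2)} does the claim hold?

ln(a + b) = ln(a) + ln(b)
Testing each pair:
(1, 5): LHS = ln(6) ≈ 1.792, RHS = ln(5) ≈ 1.609 → fails
(4, 1): LHS = ln(5) ≈ 1.609, RHS = ln(4) ≈ 1.386 → fails
(4, 7): LHS = ln(11) ≈ 2.398, RHS = ln(4) + ln(7) ≈ 3.332 → fails
(6, 2): LHS = ln(8) ≈ 2.079, RHS = ln(2) + ln(6) ≈ 2.485 → fails

No pair satisfies the claim.

Answer: None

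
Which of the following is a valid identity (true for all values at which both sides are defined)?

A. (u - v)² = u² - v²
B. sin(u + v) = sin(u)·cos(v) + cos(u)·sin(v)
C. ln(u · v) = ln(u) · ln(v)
A: fails at (3, 4) — LHS = 1, RHS = -7.
B: holds — e.g. at (4, 4), both sides equal sin(8) ≈ 0.9894.
C: fails at (2, 5) — LHS = ln(10) ≈ 2.303, RHS = ln(2)·ln(5) ≈ 1.116.

Answer: B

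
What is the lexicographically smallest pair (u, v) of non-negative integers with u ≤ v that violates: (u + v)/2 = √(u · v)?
(u, v) = (0, 1)

At (0, 0): both sides equal 0, so it holds there.

Substituting (0, 1) into the claim:
LHS = (0 + 1)/2 = 1/2
RHS = √(0 · 1) = 0

Since LHS ≠ RHS, this pair disproves the claim, and no lexicographically smaller pair (u ≤ v, non-negative integers) does.

For instance (1, 3) is also a counterexample (LHS = 2, RHS = √(3) ≈ 1.732), but it's lexicographically larger.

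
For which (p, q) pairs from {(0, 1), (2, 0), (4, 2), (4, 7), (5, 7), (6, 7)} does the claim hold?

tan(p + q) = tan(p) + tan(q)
(0, 1), (2, 0)

Testing each pair:
(0, 1): LHS = tan(1) ≈ 1.557, RHS = tan(1) ≈ 1.557 → holds
(2, 0): LHS = tan(2) ≈ -2.185, RHS = tan(2) ≈ -2.185 → holds
(4, 2): LHS = tan(6) ≈ -0.291, RHS = tan(2) + tan(4) ≈ -1.027 → fails
(4, 7): LHS = tan(11) ≈ -226, RHS = tan(7) + tan(4) ≈ 2.029 → fails
(5, 7): LHS = tan(12) ≈ -0.6359, RHS = tan(5) + tan(7) ≈ -2.509 → fails
(6, 7): LHS = tan(13) ≈ 0.463, RHS = tan(6) + tan(7) ≈ 0.5804 → fails

2 of 6 pairs satisfy the claim.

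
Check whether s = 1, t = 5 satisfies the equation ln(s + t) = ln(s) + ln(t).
Fails

Substituting s = 1, t = 5:

LHS = ln(1 + 5) = ln(6) ≈ 1.792
RHS = ln(1) + ln(5) = ln(5) ≈ 1.609

LHS ≠ RHS, so the equation does not hold at this point.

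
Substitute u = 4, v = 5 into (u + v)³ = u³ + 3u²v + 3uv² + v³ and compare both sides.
LHS = (4 + 5)³ = 729
RHS = 4³ + 3·4²·5 + 3·4·5² + 5³ = 729

LHS = RHS: the two sides agree.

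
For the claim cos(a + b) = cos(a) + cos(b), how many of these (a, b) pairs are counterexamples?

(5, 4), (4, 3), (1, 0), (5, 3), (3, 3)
5

Testing each pair:
(5, 4): LHS = cos(9) ≈ -0.9111, RHS = cos(4) + cos(5) ≈ -0.37 → counterexample
(4, 3): LHS = cos(7) ≈ 0.7539, RHS = cos(3) + cos(4) ≈ -1.644 → counterexample
(1, 0): LHS = cos(1) ≈ 0.5403, RHS = cos(1) + 1 ≈ 1.54 → counterexample
(5, 3): LHS = cos(8) ≈ -0.1455, RHS = cos(3) + cos(5) ≈ -0.7063 → counterexample
(3, 3): LHS = cos(6) ≈ 0.9602, RHS = 2·cos(3) ≈ -1.98 → counterexample

That makes 5 counterexamples.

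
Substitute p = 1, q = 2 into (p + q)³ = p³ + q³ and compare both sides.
LHS = (1 + 2)³ = 27
RHS = 1³ + 2³ = 9

LHS ≠ RHS, so the equation does not hold here.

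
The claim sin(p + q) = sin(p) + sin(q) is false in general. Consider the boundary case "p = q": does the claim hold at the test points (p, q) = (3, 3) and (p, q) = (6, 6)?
At (3, 3): LHS = sin(6) ≈ -0.2794 ≠ RHS = 2·sin(3) ≈ 0.2822
At (6, 6): LHS = sin(12) ≈ -0.5366 ≠ RHS = 2·sin(6) ≈ -0.5588

Answer: No, fails at both test points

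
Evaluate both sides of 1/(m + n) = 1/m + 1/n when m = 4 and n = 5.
LHS = 1/(4 + 5) = 1/9
RHS = 1/4 + 1/5 = 9/20

LHS ≠ RHS, so the equation does not hold here.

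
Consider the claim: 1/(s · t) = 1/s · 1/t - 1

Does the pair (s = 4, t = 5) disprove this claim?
Yes

Substituting s = 4, t = 5:
LHS = 1/(4 · 5) = 1/20
RHS = 1/4 · 1/5 - 1 = -19/20

Since LHS ≠ RHS, this pair disproves the claim.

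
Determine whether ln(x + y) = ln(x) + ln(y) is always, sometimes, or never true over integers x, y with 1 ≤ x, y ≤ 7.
Sometimes true

It holds at (x, y) = (2, 2) (both sides equal ln(4) ≈ 1.386), but fails at (x, y) = (1, 6) (LHS = ln(7) ≈ 1.946, RHS = ln(6) ≈ 1.792).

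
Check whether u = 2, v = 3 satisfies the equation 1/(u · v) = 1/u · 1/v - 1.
Substituting u = 2, v = 3:

LHS = 1/(2 · 3) = 1/6
RHS = 1/2 · 1/3 - 1 = -5/6

LHS ≠ RHS, so the equation does not hold at this point.

Answer: Fails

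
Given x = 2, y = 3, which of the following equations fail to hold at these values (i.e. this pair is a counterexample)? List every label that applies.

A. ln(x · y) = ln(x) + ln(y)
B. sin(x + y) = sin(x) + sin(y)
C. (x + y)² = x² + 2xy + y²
Evaluating each claim at the given values:
A. LHS = ln(6) ≈ 1.792, RHS = ln(2) + ln(3) ≈ 1.792 → holds here (LHS = RHS)
B. LHS = sin(5) ≈ -0.9589, RHS = sin(3) + sin(2) ≈ 1.05 → fails here (LHS ≠ RHS)
C. LHS = 25, RHS = 25 → holds here (LHS = RHS)

Answer: B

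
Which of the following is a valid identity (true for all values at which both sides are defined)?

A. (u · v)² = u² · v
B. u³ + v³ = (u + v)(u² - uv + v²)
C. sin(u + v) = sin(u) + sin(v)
B

A: fails at (3, 4) — LHS = 144, RHS = 36.
B: holds — e.g. at (2, 5), both sides equal 133.
C: fails at (4, 6) — LHS = sin(10) ≈ -0.544, RHS = sin(4) + sin(6) ≈ -1.036.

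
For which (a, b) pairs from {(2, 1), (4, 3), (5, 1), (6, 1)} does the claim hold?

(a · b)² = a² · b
(2, 1), (5, 1), (6, 1)

Testing each pair:
(2, 1): LHS = 4, RHS = 4 → holds
(4, 3): LHS = 144, RHS = 48 → fails
(5, 1): LHS = 25, RHS = 25 → holds
(6, 1): LHS = 36, RHS = 36 → holds

3 of 4 pairs satisfy the claim.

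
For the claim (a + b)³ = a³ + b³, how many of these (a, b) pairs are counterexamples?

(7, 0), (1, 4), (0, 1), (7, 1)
2

Testing each pair:
(7, 0): LHS = 343, RHS = 343 → satisfies claim
(1, 4): LHS = 125, RHS = 65 → counterexample
(0, 1): LHS = 1, RHS = 1 → satisfies claim
(7, 1): LHS = 512, RHS = 344 → counterexample

That makes 2 counterexamples.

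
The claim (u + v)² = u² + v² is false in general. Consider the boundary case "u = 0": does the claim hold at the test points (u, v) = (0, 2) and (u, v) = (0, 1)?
Yes, holds at both test points

At (0, 2): LHS = 4, RHS = 4 → equal
At (0, 1): LHS = 1, RHS = 1 → equal

So the claim does hold at both of these boundary points, even though it is not an identity.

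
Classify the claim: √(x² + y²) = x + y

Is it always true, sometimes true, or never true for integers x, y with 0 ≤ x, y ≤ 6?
Sometimes true

It holds at (x, y) = (0, 1) (both sides equal 1), but fails at (x, y) = (6, 4) (LHS = 2·√(13) ≈ 7.211, RHS = 10).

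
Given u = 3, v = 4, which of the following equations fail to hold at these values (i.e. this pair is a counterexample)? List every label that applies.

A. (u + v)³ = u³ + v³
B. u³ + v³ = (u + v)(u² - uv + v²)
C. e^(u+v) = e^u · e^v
A

Evaluating each claim at the given values:
A. LHS = 343, RHS = 91 → fails here (LHS ≠ RHS)
B. LHS = 91, RHS = 91 → holds here (LHS = RHS)
C. LHS = e^7 ≈ 1097, RHS = e^7 ≈ 1097 → holds here (LHS = RHS)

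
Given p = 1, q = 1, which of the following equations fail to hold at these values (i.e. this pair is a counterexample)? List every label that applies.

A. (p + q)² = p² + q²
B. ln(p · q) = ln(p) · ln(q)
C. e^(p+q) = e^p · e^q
Evaluating each claim at the given values:
A. LHS = 4, RHS = 2 → fails here (LHS ≠ RHS)
B. LHS = 0, RHS = 0 → holds here (LHS = RHS)
C. LHS = e^2 ≈ 7.389, RHS = e^2 ≈ 7.389 → holds here (LHS = RHS)

Answer: A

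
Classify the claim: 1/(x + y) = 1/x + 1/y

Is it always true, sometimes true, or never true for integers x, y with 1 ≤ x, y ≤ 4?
The claim fails for every pair in the range. For instance at (x, y) = (4, 1): LHS = 1/5, RHS = 5/4.

Answer: Never true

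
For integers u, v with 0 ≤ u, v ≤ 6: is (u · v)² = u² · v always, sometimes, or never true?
Sometimes true

It holds at (u, v) = (2, 0) (both sides equal 0), but fails at (u, v) = (2, 2) (LHS = 16, RHS = 8).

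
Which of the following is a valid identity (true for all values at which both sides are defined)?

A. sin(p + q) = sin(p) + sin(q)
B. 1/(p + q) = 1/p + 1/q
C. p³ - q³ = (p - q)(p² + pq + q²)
C

A: fails at (3, 7) — LHS = sin(10) ≈ -0.544, RHS = sin(3) + sin(7) ≈ 0.7981.
B: fails at (2, 2) — LHS = 1/4, RHS = 1.
C: holds — e.g. at (5, 5), both sides equal 0.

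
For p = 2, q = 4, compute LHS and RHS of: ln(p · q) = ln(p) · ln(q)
LHS = ln(2 · 4) = ln(8) ≈ 2.079
RHS = ln(2) · ln(4) ≈ 0.9609

LHS ≠ RHS (they differ by about 1.119), so the equation does not hold here.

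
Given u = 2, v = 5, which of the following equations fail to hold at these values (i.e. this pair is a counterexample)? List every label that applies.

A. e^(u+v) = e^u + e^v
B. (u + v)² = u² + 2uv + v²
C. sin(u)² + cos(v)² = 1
A, C

Evaluating each claim at the given values:
A. LHS = e^7 ≈ 1097, RHS = e^2 + e^5 ≈ 155.8 → fails here (LHS ≠ RHS)
B. LHS = 49, RHS = 49 → holds here (LHS = RHS)
C. LHS = cos(5)² + sin(2)² ≈ 0.9073, RHS = 1 → fails here (LHS ≠ RHS)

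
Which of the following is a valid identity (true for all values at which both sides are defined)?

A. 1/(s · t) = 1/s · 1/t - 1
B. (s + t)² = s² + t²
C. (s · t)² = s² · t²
A: fails at (1, 4) — LHS = 1/4, RHS = -3/4.
B: fails at (3, 5) — LHS = 64, RHS = 34.
C: holds — e.g. at (1, 2), both sides equal 4.

Answer: C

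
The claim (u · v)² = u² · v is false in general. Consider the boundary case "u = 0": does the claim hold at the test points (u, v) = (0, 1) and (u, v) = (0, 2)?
At (0, 1): LHS = 0, RHS = 0 → equal
At (0, 2): LHS = 0, RHS = 0 → equal

So the claim does hold at both of these boundary points, even though it is not an identity.

Answer: Yes, holds at both test points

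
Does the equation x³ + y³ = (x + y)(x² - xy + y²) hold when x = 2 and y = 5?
Substituting x = 2, y = 5:

LHS = 2³ + 5³ = 133
RHS = (2 + 5)(2² - 2·5 + 5²) = 133

LHS = RHS, so the equation holds at this point.

Answer: Holds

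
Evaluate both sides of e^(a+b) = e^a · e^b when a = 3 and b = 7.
LHS = e^(3+7) = e^10 ≈ 22026.5
RHS = e^3 · e^7 = e^10 ≈ 22026.5

LHS = RHS: the two sides agree.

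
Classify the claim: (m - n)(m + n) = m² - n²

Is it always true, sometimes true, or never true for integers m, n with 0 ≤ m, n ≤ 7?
Always true

The identity holds for every pair in the range. For instance at (m, n) = (6, 1): both sides equal 35.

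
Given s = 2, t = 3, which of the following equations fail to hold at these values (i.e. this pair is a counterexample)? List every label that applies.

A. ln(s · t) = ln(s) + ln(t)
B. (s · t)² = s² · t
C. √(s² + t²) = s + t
B, C

Evaluating each claim at the given values:
A. LHS = ln(6) ≈ 1.792, RHS = ln(2) + ln(3) ≈ 1.792 → holds here (LHS = RHS)
B. LHS = 36, RHS = 12 → fails here (LHS ≠ RHS)
C. LHS = √(13) ≈ 3.606, RHS = 5 → fails here (LHS ≠ RHS)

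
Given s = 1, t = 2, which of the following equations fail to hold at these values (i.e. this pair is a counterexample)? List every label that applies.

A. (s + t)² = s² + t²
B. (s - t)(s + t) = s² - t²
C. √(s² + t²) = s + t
Evaluating each claim at the given values:
A. LHS = 9, RHS = 5 → fails here (LHS ≠ RHS)
B. LHS = -3, RHS = -3 → holds here (LHS = RHS)
C. LHS = √(5) ≈ 2.236, RHS = 3 → fails here (LHS ≠ RHS)

Answer: A, C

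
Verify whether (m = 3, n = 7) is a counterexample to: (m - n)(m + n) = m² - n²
Substituting m = 3, n = 7:
LHS = (3 - 7)(3 + 7) = -40
RHS = 3² - 7² = -40

The sides agree, so this pair does not disprove the claim.

Answer: No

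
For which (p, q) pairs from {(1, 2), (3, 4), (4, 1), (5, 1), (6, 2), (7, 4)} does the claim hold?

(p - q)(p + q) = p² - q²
All pairs

Testing each pair:
(1, 2): LHS = -3, RHS = -3 → holds
(3, 4): LHS = -7, RHS = -7 → holds
(4, 1): LHS = 15, RHS = 15 → holds
(5, 1): LHS = 24, RHS = 24 → holds
(6, 2): LHS = 32, RHS = 32 → holds
(7, 4): LHS = 33, RHS = 33 → holds

Every pair satisfies the claim.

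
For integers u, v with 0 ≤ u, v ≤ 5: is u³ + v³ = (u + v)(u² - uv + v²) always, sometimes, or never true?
Always true

The identity holds for every pair in the range. For instance at (u, v) = (0, 0): both sides equal 0.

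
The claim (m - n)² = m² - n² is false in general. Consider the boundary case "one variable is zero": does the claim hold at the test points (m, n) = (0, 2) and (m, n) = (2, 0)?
At (0, 2): LHS = 4 ≠ RHS = -4
At (2, 0): LHS = 4, RHS = 4 → equal

Answer: Only at (2, 0)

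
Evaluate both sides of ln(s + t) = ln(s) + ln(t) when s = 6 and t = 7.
LHS = ln(6 + 7) = ln(13) ≈ 2.565
RHS = ln(6) + ln(7) ≈ 3.738

LHS ≠ RHS (they differ by about 1.173), so the equation does not hold here.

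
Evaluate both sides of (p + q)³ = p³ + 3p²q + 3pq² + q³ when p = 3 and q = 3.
LHS = (3 + 3)³ = 216
RHS = 3³ + 3·3²·3 + 3·3·3² + 3³ = 216

LHS = RHS: the two sides agree.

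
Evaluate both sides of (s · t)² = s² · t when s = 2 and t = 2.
LHS = (2 · 2)² = 16
RHS = 2² · 2 = 8

LHS ≠ RHS, so the equation does not hold here.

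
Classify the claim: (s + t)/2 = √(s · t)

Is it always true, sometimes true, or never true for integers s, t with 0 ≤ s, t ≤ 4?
Sometimes true

It holds at (s, t) = (1, 1) (both sides equal 1), but fails at (s, t) = (1, 0) (LHS = 1/2, RHS = 0).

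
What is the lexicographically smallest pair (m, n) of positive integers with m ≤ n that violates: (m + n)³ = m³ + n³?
Substituting (1, 1) into the claim:
LHS = (1 + 1)³ = 8
RHS = 1³ + 1³ = 2

Since LHS ≠ RHS, this pair disproves the claim, and no lexicographically smaller pair (m ≤ n, positive integers) does.

For instance (2, 7) is also a counterexample (LHS = 729, RHS = 351), but it's lexicographically larger.

Answer: (m, n) = (1, 1)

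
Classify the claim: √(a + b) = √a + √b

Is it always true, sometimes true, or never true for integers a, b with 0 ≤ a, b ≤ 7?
Sometimes true

It holds at (a, b) = (0, 3) (both sides equal √(3) ≈ 1.732), but fails at (a, b) = (7, 1) (LHS = 2·√(2) ≈ 2.828, RHS = 1 + √(7) ≈ 3.646).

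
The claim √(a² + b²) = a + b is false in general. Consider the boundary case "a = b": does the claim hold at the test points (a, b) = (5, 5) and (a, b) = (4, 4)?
At (5, 5): LHS = 5·√(2) ≈ 7.071 ≠ RHS = 10
At (4, 4): LHS = 4·√(2) ≈ 5.657 ≠ RHS = 8

Answer: No, fails at both test points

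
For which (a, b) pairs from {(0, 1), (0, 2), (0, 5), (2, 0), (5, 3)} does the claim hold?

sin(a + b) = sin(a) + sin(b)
(0, 1), (0, 2), (0, 5), (2, 0)

Testing each pair:
(0, 1): LHS = sin(1) ≈ 0.8415, RHS = sin(1) ≈ 0.8415 → holds
(0, 2): LHS = sin(2) ≈ 0.9093, RHS = sin(2) ≈ 0.9093 → holds
(0, 5): LHS = sin(5) ≈ -0.9589, RHS = sin(5) ≈ -0.9589 → holds
(2, 0): LHS = sin(2) ≈ 0.9093, RHS = sin(2) ≈ 0.9093 → holds
(5, 3): LHS = sin(8) ≈ 0.9894, RHS = sin(5) + sin(3) ≈ -0.8178 → fails

4 of 5 pairs satisfy the claim.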